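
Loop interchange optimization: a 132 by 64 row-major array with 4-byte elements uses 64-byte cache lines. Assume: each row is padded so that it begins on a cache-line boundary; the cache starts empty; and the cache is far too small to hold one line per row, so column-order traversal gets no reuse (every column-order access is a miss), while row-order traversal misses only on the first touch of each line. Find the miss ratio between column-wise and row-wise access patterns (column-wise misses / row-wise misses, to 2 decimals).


Each row occupies 64 * 4 = 256 bytes and starts on a line boundary, so it spans ceil(256 / 64) = 4 cache lines.
Row-major traversal misses (one per line touched): 132 * ceil(64 * 4 / 64) = 528
Column-major traversal misses (no reuse, every access misses): 132 * 64 = 8448
Ratio = 8448 / 528 = 16.0

16.0


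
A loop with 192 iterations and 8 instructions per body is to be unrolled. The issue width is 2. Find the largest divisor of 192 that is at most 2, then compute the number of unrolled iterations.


Largest divisor of 192 <= 2 is 2
New iterations = 192 / 2 = 96

96


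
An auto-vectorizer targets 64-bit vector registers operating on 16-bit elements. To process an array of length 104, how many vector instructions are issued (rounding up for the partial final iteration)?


Width = 64 / 16 = 4 elements per vector op
Iterations = ceil(104 / 4) = 26

26


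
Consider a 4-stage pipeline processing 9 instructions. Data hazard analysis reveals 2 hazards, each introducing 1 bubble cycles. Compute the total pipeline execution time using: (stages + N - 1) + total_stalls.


Base cycles = 4 + 9 - 1 = 12
Total stalls = 2 * 1 = 2
Total = 12 + 2 = 14

14


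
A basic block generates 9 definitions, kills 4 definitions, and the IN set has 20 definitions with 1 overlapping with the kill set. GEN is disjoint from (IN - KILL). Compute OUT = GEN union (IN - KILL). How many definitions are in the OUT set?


IN - KILL: 20 - 1 = 19 surviving definitions
OUT = GEN + surviving = 9 + 19 = 28

28


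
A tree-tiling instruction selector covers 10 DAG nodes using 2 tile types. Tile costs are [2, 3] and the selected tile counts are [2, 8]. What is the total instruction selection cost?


Total cost = sum(count_i * cost_i)
= 2*2 + 8*3
= 28

28


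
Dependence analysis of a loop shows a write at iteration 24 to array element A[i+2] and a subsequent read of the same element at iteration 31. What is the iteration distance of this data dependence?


Distance = read iteration - write iteration
= 31 - 24 = 7

7


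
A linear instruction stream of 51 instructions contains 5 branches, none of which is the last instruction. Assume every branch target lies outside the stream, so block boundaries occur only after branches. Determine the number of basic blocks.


With no in-sequence branch targets, the leaders are the first instruction plus the instruction after each branch.
Number of basic blocks = branches + 1
= 5 + 1 = 6

6


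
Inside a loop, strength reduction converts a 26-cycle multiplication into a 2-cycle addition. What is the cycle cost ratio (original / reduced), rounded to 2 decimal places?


Ratio = mult_cost / add_cost = 26 / 2 = 13.0

13.0


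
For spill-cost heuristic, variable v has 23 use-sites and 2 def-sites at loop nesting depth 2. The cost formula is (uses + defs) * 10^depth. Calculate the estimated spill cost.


uses + defs = 23 + 2 = 25
10^2 = 100
Spill cost = 25 * 100 = 2500

2500


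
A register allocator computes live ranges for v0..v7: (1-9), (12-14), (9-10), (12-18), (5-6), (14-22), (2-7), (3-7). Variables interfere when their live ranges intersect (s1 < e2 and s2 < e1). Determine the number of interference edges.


Check all pairs for overlapping intervals.
Two intervals (s1,e1) and (s2,e2) overlap if s1 < e2 and s2 < e1.
v0 (1-9) vs v1..v7: overlaps v4, v6, v7 -> 3
v1 (12-14) vs v2..v7: overlaps v3 -> 1
v2 (9-10) vs v3..v7: overlaps none -> 0
v3 (12-18) vs v4..v7: overlaps v5 -> 1
v4 (5-6) vs v5..v7: overlaps v6, v7 -> 2
v5 (14-22) vs v6..v7: overlaps none -> 0
v6 (2-7) vs v7: overlaps v7 -> 1
Total overlapping pairs = 3 + 1 + 0 + 1 + 2 + 0 + 1 = 8

8


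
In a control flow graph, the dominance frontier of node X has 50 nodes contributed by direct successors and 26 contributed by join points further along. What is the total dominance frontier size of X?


DF(X) = direct successor contributions + join point contributions
= 50 + 26 = 76

76


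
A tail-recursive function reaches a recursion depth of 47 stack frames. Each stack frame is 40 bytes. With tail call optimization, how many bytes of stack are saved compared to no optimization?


Without TCO: 47 * 40 = 1880 bytes
With TCO: reuse 1 frame = 40 bytes
Savings = 1880 - 40 = 1840

1840


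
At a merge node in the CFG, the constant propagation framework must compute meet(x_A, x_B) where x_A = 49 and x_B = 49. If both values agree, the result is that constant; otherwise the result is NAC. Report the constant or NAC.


Meet operation: if both paths give the same constant, result is that constant; if they differ, result is NAC (not-a-constant).
Path A: 49, Path B: 49 -> equal
Result: constant -> 49

49


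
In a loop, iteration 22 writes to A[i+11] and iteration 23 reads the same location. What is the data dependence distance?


Distance = read iteration - write iteration
= 23 - 22 = 1

1


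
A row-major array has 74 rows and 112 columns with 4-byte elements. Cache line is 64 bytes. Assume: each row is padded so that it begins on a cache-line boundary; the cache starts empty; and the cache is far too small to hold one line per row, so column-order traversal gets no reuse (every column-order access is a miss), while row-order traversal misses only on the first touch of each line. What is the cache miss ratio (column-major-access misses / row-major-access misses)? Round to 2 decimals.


Each row occupies 112 * 4 = 448 bytes and starts on a line boundary, so it spans ceil(448 / 64) = 7 cache lines.
Row-major traversal misses (one per line touched): 74 * ceil(112 * 4 / 64) = 518
Column-major traversal misses (no reuse, every access misses): 74 * 112 = 8288
Ratio = 8288 / 518 = 16.0

16.0


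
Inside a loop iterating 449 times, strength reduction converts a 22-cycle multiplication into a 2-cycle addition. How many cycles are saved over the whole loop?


Per-iteration saving = 22 - 2 = 20
Total saved = 449 * 20 = 8980

8980


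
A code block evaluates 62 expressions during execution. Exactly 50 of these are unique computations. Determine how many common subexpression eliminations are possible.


CSE count = total expressions - unique expressions
= 62 - 50 = 12

12


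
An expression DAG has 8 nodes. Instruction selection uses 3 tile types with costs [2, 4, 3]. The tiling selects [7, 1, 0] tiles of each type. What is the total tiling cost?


Total cost = sum(count_i * cost_i)
= 7*2 + 1*4 + 0*3
= 18

18


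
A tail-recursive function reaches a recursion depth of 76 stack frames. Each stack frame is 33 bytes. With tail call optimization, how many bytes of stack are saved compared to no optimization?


Without TCO: 76 * 33 = 2508 bytes
With TCO: reuse 1 frame = 33 bytes
Savings = 2508 - 33 = 2475

2475


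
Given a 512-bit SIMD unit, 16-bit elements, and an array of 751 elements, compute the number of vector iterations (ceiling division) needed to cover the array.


Width = 512 / 16 = 32 elements per vector op
Iterations = ceil(751 / 32) = 24

24


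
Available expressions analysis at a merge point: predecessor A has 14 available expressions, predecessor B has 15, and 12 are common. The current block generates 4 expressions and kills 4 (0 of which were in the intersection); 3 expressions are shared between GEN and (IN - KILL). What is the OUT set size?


IN = intersection of predecessors = 12
IN - KILL = 12 - 0 = 12
|OUT| = |GEN| + |IN - KILL| - |GEN ∩ (IN - KILL)| = 4 + 12 - 3 = 13

13


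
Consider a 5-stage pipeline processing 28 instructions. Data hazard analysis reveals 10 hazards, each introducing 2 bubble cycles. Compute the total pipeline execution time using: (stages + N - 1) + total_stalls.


Base cycles = 5 + 28 - 1 = 32
Total stalls = 10 * 2 = 20
Total = 32 + 20 = 52

52


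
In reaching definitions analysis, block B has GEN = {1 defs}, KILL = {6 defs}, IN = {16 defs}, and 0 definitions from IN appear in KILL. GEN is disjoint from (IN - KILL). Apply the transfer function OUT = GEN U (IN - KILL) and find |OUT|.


IN - KILL: 16 - 0 = 16 surviving definitions
OUT = GEN + surviving = 1 + 16 = 17

17


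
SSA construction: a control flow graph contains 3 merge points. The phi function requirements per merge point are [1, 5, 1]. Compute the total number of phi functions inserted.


Total phi functions = sum of phi functions at each join node
= 1 + 5 + 1 = 7

7


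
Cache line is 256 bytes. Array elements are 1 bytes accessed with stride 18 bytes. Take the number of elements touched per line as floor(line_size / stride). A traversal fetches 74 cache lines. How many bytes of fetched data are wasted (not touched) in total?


Elements per line = floor(256 / 18) = 14
Bytes used per line = 14 * 1 = 14
Wasted per line = 256 - 14 = 242
Total wasted = 242 * 74 = 17908

17908


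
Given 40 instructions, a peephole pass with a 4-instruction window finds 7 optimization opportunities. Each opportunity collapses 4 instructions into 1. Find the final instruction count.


Each match removes 3 instructions.
Total removed = 7 * 3 = 21
Remaining = 40 - 21 = 19

19


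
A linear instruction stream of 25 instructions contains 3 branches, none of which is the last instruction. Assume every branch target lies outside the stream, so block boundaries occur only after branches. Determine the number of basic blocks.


With no in-sequence branch targets, the leaders are the first instruction plus the instruction after each branch.
Number of basic blocks = branches + 1
= 3 + 1 = 4

4


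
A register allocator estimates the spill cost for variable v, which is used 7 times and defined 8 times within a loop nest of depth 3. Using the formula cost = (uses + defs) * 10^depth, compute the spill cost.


uses + defs = 7 + 8 = 15
10^3 = 1000
Spill cost = 15 * 1000 = 15000

15000


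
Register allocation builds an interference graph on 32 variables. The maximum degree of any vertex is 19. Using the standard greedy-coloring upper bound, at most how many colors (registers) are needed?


Greedy coloring never needs more than (max_degree + 1) colors: when coloring a vertex, at most max_degree neighbors are already colored.
Upper bound = 19 + 1 = 20

20


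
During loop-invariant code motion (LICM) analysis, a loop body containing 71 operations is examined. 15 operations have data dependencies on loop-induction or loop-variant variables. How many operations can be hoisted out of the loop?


Invariant candidates = total - loop-dependent
= 71 - 15 = 56

56


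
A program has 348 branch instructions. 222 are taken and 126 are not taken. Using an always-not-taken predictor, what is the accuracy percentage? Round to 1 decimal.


Predictor: always-not-taken
Correct predictions = 126
Accuracy = 126 / 348 * 100 = 36.2%

36.2


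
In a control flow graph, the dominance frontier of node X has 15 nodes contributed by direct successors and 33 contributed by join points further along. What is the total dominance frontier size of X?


DF(X) = direct successor contributions + join point contributions
= 15 + 33 = 48

48


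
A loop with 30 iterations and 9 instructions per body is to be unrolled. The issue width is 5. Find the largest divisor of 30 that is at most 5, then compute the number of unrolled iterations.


Largest divisor of 30 <= 5 is 5
New iterations = 30 / 5 = 6

6


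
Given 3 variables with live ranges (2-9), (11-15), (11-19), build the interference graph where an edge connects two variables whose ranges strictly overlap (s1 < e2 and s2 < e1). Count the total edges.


Check all pairs for overlapping intervals.
Two intervals (s1,e1) and (s2,e2) overlap if s1 < e2 and s2 < e1.
v0 (2-9) vs v1..v2: overlaps none -> 0
v1 (11-15) vs v2: overlaps v2 -> 1
Total overlapping pairs = 0 + 1 = 1

1


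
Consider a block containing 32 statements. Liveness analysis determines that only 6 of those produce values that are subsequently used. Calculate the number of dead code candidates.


Dead code = total statements - live definitions
= 32 - 6 = 26

26


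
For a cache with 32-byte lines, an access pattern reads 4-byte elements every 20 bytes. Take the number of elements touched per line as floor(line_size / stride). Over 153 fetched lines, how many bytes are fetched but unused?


Elements per line = floor(32 / 20) = 1
Bytes used per line = 1 * 4 = 4
Wasted per line = 32 - 4 = 28
Total wasted = 28 * 153 = 4284

4284


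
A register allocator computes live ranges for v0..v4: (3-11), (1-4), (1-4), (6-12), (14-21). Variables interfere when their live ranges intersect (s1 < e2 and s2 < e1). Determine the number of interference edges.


Check all pairs for overlapping intervals.
Two intervals (s1,e1) and (s2,e2) overlap if s1 < e2 and s2 < e1.
v0 (3-11) vs v1..v4: overlaps v1, v2, v3 -> 3
v1 (1-4) vs v2..v4: overlaps v2 -> 1
v2 (1-4) vs v3..v4: overlaps none -> 0
v3 (6-12) vs v4: overlaps none -> 0
Total overlapping pairs = 3 + 1 + 0 + 0 = 4

4


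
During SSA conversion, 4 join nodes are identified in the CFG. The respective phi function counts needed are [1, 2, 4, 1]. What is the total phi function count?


Total phi functions = sum of phi functions at each join node
= 1 + 2 + 4 + 1 = 8

8


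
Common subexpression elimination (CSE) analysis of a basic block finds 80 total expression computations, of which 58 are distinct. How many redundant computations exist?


CSE count = total expressions - unique expressions
= 80 - 58 = 22

22


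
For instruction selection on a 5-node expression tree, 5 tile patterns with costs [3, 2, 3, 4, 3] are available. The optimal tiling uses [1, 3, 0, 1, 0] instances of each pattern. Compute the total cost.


Total cost = sum(count_i * cost_i)
= 1*3 + 3*2 + 0*3 + 1*4 + 0*3
= 13

13


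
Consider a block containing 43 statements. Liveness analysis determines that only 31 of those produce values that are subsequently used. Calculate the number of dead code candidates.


Dead code = total statements - live definitions
= 43 - 31 = 12

12


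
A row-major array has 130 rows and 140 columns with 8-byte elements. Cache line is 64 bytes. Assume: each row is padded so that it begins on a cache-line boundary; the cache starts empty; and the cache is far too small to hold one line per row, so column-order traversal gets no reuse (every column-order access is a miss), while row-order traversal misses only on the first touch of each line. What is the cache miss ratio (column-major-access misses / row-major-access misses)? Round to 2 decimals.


Each row occupies 140 * 8 = 1120 bytes and starts on a line boundary, so it spans ceil(1120 / 64) = 18 cache lines.
Row-major traversal misses (one per line touched): 130 * ceil(140 * 8 / 64) = 2340
Column-major traversal misses (no reuse, every access misses): 130 * 140 = 18200
Ratio = 18200 / 2340 = 7.78

7.78


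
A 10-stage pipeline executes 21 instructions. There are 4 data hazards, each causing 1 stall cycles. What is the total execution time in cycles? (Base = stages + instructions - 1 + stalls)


Base cycles = 10 + 21 - 1 = 30
Total stalls = 4 * 1 = 4
Total = 30 + 4 = 34

34


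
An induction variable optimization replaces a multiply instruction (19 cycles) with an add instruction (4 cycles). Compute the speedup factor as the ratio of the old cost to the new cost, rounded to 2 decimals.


Ratio = mult_cost / add_cost = 19 / 4 = 4.75

4.75


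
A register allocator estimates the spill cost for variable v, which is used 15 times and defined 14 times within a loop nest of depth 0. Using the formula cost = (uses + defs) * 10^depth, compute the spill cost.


uses + defs = 15 + 14 = 29
10^0 = 1
Spill cost = 29 * 1 = 29

29


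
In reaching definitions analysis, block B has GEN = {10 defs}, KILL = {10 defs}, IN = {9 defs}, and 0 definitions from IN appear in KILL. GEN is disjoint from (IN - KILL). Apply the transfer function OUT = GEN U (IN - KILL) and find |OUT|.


IN - KILL: 9 - 0 = 9 surviving definitions
OUT = GEN + surviving = 10 + 9 = 19

19


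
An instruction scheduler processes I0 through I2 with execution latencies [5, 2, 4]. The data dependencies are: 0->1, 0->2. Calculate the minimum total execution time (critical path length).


Compute longest path through dependency graph: dist(Ik) = max over predecessors of dist + latency(Ik).
dist(I0) = latency 5 = 5
dist(I1) = dist(I0) + 2 = 5 + 2 = 7
dist(I2) = dist(I0) + 4 = 5 + 4 = 9
Critical path = max dist = 9

9


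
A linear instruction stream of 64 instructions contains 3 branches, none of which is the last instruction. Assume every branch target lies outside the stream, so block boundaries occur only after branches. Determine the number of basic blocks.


With no in-sequence branch targets, the leaders are the first instruction plus the instruction after each branch.
Number of basic blocks = branches + 1
= 3 + 1 = 4

4


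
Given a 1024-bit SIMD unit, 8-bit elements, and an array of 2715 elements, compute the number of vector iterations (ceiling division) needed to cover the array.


Width = 1024 / 8 = 128 elements per vector op
Iterations = ceil(2715 / 128) = 22

22


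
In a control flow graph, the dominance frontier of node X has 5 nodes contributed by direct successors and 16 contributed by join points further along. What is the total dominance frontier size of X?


DF(X) = direct successor contributions + join point contributions
= 5 + 16 = 21

21


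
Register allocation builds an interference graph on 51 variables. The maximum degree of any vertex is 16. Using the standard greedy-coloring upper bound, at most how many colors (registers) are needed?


Greedy coloring never needs more than (max_degree + 1) colors: when coloring a vertex, at most max_degree neighbors are already colored.
Upper bound = 16 + 1 = 17

17


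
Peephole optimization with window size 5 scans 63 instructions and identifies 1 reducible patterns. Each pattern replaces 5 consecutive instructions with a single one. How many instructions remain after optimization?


Each match removes 4 instructions.
Total removed = 1 * 4 = 4
Remaining = 63 - 4 = 59

59


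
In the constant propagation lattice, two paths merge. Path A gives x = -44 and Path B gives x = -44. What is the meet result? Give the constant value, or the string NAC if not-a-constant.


Meet operation: if both paths give the same constant, result is that constant; if they differ, result is NAC (not-a-constant).
Path A: -44, Path B: -44 -> equal
Result: constant -> -44

-44


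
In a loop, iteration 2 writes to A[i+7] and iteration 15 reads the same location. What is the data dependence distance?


Distance = read iteration - write iteration
= 15 - 2 = 13

13


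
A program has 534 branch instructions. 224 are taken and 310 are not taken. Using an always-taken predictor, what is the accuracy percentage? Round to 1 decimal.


Predictor: always-taken
Correct predictions = 224
Accuracy = 224 / 534 * 100 = 41.9%

41.9


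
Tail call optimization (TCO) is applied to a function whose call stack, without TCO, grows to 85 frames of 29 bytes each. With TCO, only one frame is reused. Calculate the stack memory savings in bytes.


Without TCO: 85 * 29 = 2465 bytes
With TCO: reuse 1 frame = 29 bytes
Savings = 2465 - 29 = 2436

2436


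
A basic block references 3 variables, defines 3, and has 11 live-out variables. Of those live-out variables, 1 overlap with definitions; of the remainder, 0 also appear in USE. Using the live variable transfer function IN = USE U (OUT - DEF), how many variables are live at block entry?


OUT - DEF: 11 - 1 = 10
|IN| = |USE| + |OUT - DEF| - |USE ∩ (OUT - DEF)| = 3 + 10 - 0 = 13

13


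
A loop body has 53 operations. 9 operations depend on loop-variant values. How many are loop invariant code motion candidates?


Invariant candidates = total - loop-dependent
= 53 - 9 = 44

44


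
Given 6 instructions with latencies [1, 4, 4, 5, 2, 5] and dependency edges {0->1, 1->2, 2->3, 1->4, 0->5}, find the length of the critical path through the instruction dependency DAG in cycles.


Compute longest path through dependency graph: dist(Ik) = max over predecessors of dist + latency(Ik).
dist(I0) = latency 1 = 1
dist(I1) = dist(I0) + 4 = 1 + 4 = 5
dist(I2) = dist(I1) + 4 = 5 + 4 = 9
dist(I3) = dist(I2) + 5 = 9 + 5 = 14
dist(I4) = dist(I1) + 2 = 5 + 2 = 7
dist(I5) = dist(I0) + 5 = 1 + 5 = 6
Critical path = max dist = 14

14


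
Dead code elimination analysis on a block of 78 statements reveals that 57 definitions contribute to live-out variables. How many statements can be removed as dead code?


Dead code = total statements - live definitions
= 78 - 57 = 21

21


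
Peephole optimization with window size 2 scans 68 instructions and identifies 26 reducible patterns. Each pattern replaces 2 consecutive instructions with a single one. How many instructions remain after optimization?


Each match removes 1 instructions.
Total removed = 26 * 1 = 26
Remaining = 68 - 26 = 42

42


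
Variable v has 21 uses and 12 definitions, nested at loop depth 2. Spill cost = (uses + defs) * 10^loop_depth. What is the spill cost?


uses + defs = 21 + 12 = 33
10^2 = 100
Spill cost = 33 * 100 = 3300

3300


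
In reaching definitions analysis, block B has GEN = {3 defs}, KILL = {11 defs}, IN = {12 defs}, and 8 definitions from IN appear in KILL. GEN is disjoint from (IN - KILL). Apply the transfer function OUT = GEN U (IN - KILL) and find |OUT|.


IN - KILL: 12 - 8 = 4 surviving definitions
OUT = GEN + surviving = 3 + 4 = 7

7


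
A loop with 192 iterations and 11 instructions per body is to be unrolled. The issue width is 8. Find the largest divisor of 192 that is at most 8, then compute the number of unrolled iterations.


Largest divisor of 192 <= 8 is 8
New iterations = 192 / 8 = 24

24


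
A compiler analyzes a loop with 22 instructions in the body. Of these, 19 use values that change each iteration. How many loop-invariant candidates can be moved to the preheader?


Invariant candidates = total - loop-dependent
= 22 - 19 = 3

3


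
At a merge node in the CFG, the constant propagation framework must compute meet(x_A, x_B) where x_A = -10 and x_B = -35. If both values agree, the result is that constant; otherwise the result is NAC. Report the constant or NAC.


Meet operation: if both paths give the same constant, result is that constant; if they differ, result is NAC (not-a-constant).
Path A: -10, Path B: -35 -> differ
Result: not-a-constant -> NAC

NAC


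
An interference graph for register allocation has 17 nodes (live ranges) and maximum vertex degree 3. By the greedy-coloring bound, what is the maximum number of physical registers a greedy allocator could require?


Greedy coloring never needs more than (max_degree + 1) colors: when coloring a vertex, at most max_degree neighbors are already colored.
Upper bound = 3 + 1 = 4

4


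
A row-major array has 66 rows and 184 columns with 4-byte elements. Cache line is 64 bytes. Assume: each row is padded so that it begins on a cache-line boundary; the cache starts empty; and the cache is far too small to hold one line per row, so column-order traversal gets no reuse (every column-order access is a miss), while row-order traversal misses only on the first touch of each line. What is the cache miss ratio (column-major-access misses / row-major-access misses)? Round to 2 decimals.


Each row occupies 184 * 4 = 736 bytes and starts on a line boundary, so it spans ceil(736 / 64) = 12 cache lines.
Row-major traversal misses (one per line touched): 66 * ceil(184 * 4 / 64) = 792
Column-major traversal misses (no reuse, every access misses): 66 * 184 = 12144
Ratio = 12144 / 792 = 15.33

15.33


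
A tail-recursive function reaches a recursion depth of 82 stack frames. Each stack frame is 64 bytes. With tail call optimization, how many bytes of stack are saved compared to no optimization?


Without TCO: 82 * 64 = 5248 bytes
With TCO: reuse 1 frame = 64 bytes
Savings = 5248 - 64 = 5184

5184


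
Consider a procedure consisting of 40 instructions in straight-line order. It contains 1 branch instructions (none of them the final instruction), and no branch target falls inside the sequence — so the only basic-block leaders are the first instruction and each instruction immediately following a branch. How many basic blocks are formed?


With no in-sequence branch targets, the leaders are the first instruction plus the instruction after each branch.
Number of basic blocks = branches + 1
= 1 + 1 = 2

2


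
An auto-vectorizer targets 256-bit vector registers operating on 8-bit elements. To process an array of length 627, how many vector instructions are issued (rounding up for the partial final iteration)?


Width = 256 / 8 = 32 elements per vector op
Iterations = ceil(627 / 32) = 20

20


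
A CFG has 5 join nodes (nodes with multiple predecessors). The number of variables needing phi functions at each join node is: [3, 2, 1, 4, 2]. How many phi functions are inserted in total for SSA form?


Total phi functions = sum of phi functions at each join node
= 3 + 2 + 1 + 4 + 2 = 12

12


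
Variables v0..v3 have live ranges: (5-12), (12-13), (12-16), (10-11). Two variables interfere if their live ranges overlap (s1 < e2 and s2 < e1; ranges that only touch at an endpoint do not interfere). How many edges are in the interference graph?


Check all pairs for overlapping intervals.
Two intervals (s1,e1) and (s2,e2) overlap if s1 < e2 and s2 < e1.
v0 (5-12) vs v1..v3: overlaps v3 -> 1
v1 (12-13) vs v2..v3: overlaps v2 -> 1
v2 (12-16) vs v3: overlaps none -> 0
Total overlapping pairs = 1 + 1 + 0 = 2

2


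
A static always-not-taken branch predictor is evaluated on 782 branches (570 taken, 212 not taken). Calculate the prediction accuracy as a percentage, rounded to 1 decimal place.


Predictor: always-not-taken
Correct predictions = 212
Accuracy = 212 / 782 * 100 = 27.1%

27.1


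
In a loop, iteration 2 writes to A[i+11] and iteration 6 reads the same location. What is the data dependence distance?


Distance = read iteration - write iteration
= 6 - 2 = 4

4


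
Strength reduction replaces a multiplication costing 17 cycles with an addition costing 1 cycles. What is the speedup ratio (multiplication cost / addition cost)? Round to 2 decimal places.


Ratio = mult_cost / add_cost = 17 / 1 = 17.0

17.0


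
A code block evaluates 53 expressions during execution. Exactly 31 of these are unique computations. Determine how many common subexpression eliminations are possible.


CSE count = total expressions - unique expressions
= 53 - 31 = 22

22


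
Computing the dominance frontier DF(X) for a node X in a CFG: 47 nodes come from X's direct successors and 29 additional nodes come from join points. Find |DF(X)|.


DF(X) = direct successor contributions + join point contributions
= 47 + 29 = 76

76


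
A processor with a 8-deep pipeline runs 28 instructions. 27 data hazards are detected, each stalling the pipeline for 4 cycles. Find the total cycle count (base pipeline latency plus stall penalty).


Base cycles = 8 + 28 - 1 = 35
Total stalls = 27 * 4 = 108
Total = 35 + 108 = 143

143


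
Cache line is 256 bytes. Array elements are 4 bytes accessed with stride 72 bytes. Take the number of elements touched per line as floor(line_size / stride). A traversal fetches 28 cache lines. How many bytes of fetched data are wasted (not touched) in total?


Elements per line = floor(256 / 72) = 3
Bytes used per line = 3 * 4 = 12
Wasted per line = 256 - 12 = 244
Total wasted = 244 * 28 = 6832

6832


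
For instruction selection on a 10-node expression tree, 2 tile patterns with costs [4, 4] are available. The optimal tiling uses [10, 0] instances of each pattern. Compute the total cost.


Total cost = sum(count_i * cost_i)
= 10*4 + 0*4
= 40

40


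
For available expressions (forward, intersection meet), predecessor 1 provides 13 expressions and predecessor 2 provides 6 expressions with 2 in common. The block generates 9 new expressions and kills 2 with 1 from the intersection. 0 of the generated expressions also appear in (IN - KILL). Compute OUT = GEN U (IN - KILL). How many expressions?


IN = intersection of predecessors = 2
IN - KILL = 2 - 1 = 1
|OUT| = |GEN| + |IN - KILL| - |GEN ∩ (IN - KILL)| = 9 + 1 - 0 = 10

10


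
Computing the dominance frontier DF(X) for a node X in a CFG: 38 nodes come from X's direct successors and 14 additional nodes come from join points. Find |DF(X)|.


DF(X) = direct successor contributions + join point contributions
= 38 + 14 = 52

52


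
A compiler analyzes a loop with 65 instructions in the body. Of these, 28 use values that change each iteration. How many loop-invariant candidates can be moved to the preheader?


Invariant candidates = total - loop-dependent
= 65 - 28 = 37

37


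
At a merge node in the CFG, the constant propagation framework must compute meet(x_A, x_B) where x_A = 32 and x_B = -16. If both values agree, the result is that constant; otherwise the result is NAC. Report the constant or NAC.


Meet operation: if both paths give the same constant, result is that constant; if they differ, result is NAC (not-a-constant).
Path A: 32, Path B: -16 -> differ
Result: not-a-constant -> NAC

NAC


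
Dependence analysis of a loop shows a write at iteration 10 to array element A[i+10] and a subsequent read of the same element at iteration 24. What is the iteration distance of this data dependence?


Distance = read iteration - write iteration
= 24 - 10 = 14

14


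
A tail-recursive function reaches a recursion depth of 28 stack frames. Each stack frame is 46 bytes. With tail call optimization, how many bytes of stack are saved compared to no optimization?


Without TCO: 28 * 46 = 1288 bytes
With TCO: reuse 1 frame = 46 bytes
Savings = 1288 - 46 = 1242

1242


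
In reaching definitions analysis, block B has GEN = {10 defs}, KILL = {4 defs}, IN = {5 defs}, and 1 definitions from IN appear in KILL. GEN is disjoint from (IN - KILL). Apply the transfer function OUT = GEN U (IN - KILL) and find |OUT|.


IN - KILL: 5 - 1 = 4 surviving definitions
OUT = GEN + surviving = 10 + 4 = 14

14


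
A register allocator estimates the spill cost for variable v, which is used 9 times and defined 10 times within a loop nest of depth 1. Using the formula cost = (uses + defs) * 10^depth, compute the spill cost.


uses + defs = 9 + 10 = 19
10^1 = 10
Spill cost = 19 * 10 = 190

190


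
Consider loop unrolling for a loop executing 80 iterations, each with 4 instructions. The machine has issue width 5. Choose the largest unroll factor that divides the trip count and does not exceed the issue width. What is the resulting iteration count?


Largest divisor of 80 <= 5 is 5
New iterations = 80 / 5 = 16

16


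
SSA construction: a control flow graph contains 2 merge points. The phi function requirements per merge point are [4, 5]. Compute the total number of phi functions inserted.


Total phi functions = sum of phi functions at each join node
= 4 + 5 = 9

9


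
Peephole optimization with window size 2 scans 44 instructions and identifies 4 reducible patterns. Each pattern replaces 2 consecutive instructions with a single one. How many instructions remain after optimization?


Each match removes 1 instructions.
Total removed = 4 * 1 = 4
Remaining = 44 - 4 = 40

40


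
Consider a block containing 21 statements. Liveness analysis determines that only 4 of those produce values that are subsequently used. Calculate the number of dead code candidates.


Dead code = total statements - live definitions
= 21 - 4 = 17

17


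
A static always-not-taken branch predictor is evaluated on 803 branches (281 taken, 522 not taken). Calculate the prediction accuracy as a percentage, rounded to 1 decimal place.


Predictor: always-not-taken
Correct predictions = 522
Accuracy = 522 / 803 * 100 = 65.0%

65.0


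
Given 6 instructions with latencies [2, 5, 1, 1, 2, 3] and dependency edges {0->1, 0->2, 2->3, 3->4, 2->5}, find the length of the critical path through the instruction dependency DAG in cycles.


Compute longest path through dependency graph: dist(Ik) = max over predecessors of dist + latency(Ik).
dist(I0) = latency 2 = 2
dist(I1) = dist(I0) + 5 = 2 + 5 = 7
dist(I2) = dist(I0) + 1 = 2 + 1 = 3
dist(I3) = dist(I2) + 1 = 3 + 1 = 4
dist(I4) = dist(I3) + 2 = 4 + 2 = 6
dist(I5) = dist(I2) + 3 = 3 + 3 = 6
Critical path = max dist = 7

7


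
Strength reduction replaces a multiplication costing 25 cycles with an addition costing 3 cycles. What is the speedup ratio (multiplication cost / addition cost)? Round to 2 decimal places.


Ratio = mult_cost / add_cost = 25 / 3 = 8.33

8.33


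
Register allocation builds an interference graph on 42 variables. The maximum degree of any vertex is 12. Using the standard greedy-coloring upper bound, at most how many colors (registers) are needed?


Greedy coloring never needs more than (max_degree + 1) colors: when coloring a vertex, at most max_degree neighbors are already colored.
Upper bound = 12 + 1 = 13

13


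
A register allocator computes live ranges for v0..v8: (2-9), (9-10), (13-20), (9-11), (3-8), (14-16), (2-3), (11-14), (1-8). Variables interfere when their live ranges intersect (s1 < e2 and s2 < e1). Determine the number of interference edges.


Check all pairs for overlapping intervals.
Two intervals (s1,e1) and (s2,e2) overlap if s1 < e2 and s2 < e1.
v0 (2-9) vs v1..v8: overlaps v4, v6, v8 -> 3
v1 (9-10) vs v2..v8: overlaps v3 -> 1
v2 (13-20) vs v3..v8: overlaps v5, v7 -> 2
v3 (9-11) vs v4..v8: overlaps none -> 0
v4 (3-8) vs v5..v8: overlaps v8 -> 1
v5 (14-16) vs v6..v8: overlaps none -> 0
v6 (2-3) vs v7..v8: overlaps v8 -> 1
v7 (11-14) vs v8: overlaps none -> 0
Total overlapping pairs = 3 + 1 + 2 + 0 + 1 + 0 + 1 + 0 = 8

8


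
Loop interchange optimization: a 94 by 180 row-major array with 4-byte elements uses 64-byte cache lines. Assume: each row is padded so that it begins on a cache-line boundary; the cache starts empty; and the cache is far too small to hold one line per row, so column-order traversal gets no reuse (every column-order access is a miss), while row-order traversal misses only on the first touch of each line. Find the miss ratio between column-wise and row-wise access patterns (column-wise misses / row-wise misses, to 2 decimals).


Each row occupies 180 * 4 = 720 bytes and starts on a line boundary, so it spans ceil(720 / 64) = 12 cache lines.
Row-major traversal misses (one per line touched): 94 * ceil(180 * 4 / 64) = 1128
Column-major traversal misses (no reuse, every access misses): 94 * 180 = 16920
Ratio = 16920 / 1128 = 15.0

15.0


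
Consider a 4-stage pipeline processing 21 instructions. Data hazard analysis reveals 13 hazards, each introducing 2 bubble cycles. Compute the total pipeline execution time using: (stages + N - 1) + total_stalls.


Base cycles = 4 + 21 - 1 = 24
Total stalls = 13 * 2 = 26
Total = 24 + 26 = 50

50


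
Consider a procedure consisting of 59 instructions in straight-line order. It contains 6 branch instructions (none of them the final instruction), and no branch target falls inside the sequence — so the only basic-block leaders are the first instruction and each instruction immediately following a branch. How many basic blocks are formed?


With no in-sequence branch targets, the leaders are the first instruction plus the instruction after each branch.
Number of basic blocks = branches + 1
= 6 + 1 = 7

7


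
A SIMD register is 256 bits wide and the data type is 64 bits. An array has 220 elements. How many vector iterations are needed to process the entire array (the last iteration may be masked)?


Width = 256 / 64 = 4 elements per vector op
Iterations = ceil(220 / 4) = 55

55


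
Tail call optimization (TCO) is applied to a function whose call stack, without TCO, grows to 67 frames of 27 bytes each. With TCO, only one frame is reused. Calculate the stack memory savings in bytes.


Without TCO: 67 * 27 = 1809 bytes
With TCO: reuse 1 frame = 27 bytes
Savings = 1809 - 27 = 1782

1782


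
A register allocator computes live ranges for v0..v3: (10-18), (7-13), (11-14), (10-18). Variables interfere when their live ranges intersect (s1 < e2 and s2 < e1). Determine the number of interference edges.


Check all pairs for overlapping intervals.
Two intervals (s1,e1) and (s2,e2) overlap if s1 < e2 and s2 < e1.
v0 (10-18) vs v1..v3: overlaps v1, v2, v3 -> 3
v1 (7-13) vs v2..v3: overlaps v2, v3 -> 2
v2 (11-14) vs v3: overlaps v3 -> 1
Total overlapping pairs = 3 + 2 + 1 = 6

6


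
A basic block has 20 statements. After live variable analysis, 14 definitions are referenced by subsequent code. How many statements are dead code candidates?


Dead code = total statements - live definitions
= 20 - 14 = 6

6


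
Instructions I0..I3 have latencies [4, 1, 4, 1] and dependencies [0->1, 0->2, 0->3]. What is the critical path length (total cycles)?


Compute longest path through dependency graph: dist(Ik) = max over predecessors of dist + latency(Ik).
dist(I0) = latency 4 = 4
dist(I1) = dist(I0) + 1 = 4 + 1 = 5
dist(I2) = dist(I0) + 4 = 4 + 4 = 8
dist(I3) = dist(I0) + 1 = 4 + 1 = 5
Critical path = max dist = 8

8


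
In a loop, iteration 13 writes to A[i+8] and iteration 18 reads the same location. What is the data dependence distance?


Distance = read iteration - write iteration
= 18 - 13 = 5

5


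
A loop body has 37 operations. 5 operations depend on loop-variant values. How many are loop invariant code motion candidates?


Invariant candidates = total - loop-dependent
= 37 - 5 = 32

32


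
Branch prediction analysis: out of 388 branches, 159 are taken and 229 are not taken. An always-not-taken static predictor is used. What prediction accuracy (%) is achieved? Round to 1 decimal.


Predictor: always-not-taken
Correct predictions = 229
Accuracy = 229 / 388 * 100 = 59.0%

59.0


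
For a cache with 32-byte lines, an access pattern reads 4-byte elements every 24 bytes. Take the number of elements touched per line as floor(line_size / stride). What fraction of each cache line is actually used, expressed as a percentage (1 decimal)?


Elements per cache line = floor(32 / 24) = 1
Bytes used = 1 * 4 = 4
Utilization = 4 / 32 * 100 = 12.5%

12.5


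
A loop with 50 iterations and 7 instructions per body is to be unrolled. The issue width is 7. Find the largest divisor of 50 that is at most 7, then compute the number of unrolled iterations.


Largest divisor of 50 <= 7 is 5
New iterations = 50 / 5 = 10

10


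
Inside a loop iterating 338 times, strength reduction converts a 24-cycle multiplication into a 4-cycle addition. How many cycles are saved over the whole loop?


Per-iteration saving = 24 - 4 = 20
Total saved = 338 * 20 = 6760

6760


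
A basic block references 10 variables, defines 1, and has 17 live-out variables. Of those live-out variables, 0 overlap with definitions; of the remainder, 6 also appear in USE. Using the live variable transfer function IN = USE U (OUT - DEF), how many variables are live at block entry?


OUT - DEF: 17 - 0 = 17
|IN| = |USE| + |OUT - DEF| - |USE ∩ (OUT - DEF)| = 10 + 17 - 6 = 21

21


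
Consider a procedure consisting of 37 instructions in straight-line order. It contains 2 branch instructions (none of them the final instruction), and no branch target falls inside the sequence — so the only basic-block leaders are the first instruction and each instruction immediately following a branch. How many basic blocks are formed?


With no in-sequence branch targets, the leaders are the first instruction plus the instruction after each branch.
Number of basic blocks = branches + 1
= 2 + 1 = 3

3
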